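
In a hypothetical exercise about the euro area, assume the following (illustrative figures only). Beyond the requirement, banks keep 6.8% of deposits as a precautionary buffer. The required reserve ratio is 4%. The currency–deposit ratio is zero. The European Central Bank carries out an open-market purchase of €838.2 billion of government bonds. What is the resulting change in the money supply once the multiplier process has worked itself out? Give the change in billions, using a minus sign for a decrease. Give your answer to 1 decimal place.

€7761.1 billion

The money multiplier is m = 1 / (rr + e) = 1 / (0.04 + 0.068) ≈ 9.25926.
The purchase adds 838.2 billion of base, so ΔM = m × ΔMB = 9.25926 × (+838.2) ≈ 7761.1117 billion.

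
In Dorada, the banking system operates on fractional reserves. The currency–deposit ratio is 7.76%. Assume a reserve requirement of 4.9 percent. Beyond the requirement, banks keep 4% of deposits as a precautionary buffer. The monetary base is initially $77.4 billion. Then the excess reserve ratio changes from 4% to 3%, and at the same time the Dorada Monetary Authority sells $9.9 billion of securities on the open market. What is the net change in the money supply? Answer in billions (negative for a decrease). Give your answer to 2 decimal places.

Before: m₁ = (1 + 0.0776) / (0.049 + 0.04 + 0.0776) ≈ 6.46819, MB₁ = 77.4, so M₁ = 6.46819 × 77.4 ≈ 500.6379 billion.
After: m₂ = (1 + 0.0776) / (0.049 + 0.03 + 0.0776) ≈ 6.88123, MB₂ = 77.4 − 9.9 = 67.5, so M₂ = 6.88123 × 67.5 ≈ 464.483 billion.
ΔM = M₂ − M₁ = 464.483 − 500.6379 = -36.1549 billion.

-36.15 billion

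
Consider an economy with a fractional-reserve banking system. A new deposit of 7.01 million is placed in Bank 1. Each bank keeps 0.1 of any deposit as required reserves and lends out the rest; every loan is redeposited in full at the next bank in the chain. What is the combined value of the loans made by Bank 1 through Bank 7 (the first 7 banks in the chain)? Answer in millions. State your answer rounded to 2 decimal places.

Bank i lends (1 − rr)^i of the original deposit: Bank 1 lends 7.01·0.9000 = 6.3090, Bank 2 lends 7.01·0.9000² = 5.6781, and so on.
Summing a geometric series: total = 7.01·[0.9000·(1 − 0.9000^7) / (1 − 0.9000)] ≈ 32.9142 million.

32.91 million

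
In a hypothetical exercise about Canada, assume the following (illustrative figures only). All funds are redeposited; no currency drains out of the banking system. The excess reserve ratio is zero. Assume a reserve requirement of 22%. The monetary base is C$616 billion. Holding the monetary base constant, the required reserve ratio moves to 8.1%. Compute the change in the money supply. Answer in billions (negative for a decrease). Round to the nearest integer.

C$4805 billion

Initially m₁ = 1 / (0.22) ≈ 4.5455, so M₁ = 4.5455 × 616 = 2800.028 billion.
After the change m₂ = 1 / (0.081) ≈ 12.3457, so M₂ = 12.3457 × 616 = 7604.9512 billion.
ΔM = M₂ − M₁ = 7604.9512 − 2800.028 = 4804.9232 billion.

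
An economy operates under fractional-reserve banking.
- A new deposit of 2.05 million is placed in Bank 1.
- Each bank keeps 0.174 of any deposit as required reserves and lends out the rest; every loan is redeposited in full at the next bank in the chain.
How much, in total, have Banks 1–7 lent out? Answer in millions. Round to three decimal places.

Bank i lends (1 − rr)^i of the original deposit: Bank 1 lends 2.05·0.8260 = 1.6933, Bank 2 lends 2.05·0.8260² ≈ 1.3987, and so on.
Summing a geometric series: total = 2.05·[0.8260·(1 − 0.8260^7) / (1 − 0.8260)] ≈ 7.1786 million.

7.179 million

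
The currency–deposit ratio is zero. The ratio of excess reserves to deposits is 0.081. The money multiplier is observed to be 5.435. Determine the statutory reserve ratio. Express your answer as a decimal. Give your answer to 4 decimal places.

Using m = 5.435. Since m = (1 + c)/(c + rr + e), the denominator satisfies c + rr + e = (1 + c)/m = (1 + 0) / 5.435 ≈ 0.183993.
With c = 0 and e = 0.081, the statutory reserve ratio is 0.183993 − 0 − 0.081 = 0.102993.

0.1030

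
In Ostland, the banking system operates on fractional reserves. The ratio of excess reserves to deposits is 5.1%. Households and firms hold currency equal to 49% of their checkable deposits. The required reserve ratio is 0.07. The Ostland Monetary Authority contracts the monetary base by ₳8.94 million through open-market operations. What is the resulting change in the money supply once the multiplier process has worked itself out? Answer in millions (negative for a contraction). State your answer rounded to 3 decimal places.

-21.801 million

The money multiplier is m = (1 + c) / (rr + e + c) = (1 + 0.49) / (0.07 + 0.051 + 0.49) ≈ 2.43863.
The sale removes 8.94 million of base, so ΔM = m × ΔMB = 2.43863 × (−8.94) ≈ -21.8014 million.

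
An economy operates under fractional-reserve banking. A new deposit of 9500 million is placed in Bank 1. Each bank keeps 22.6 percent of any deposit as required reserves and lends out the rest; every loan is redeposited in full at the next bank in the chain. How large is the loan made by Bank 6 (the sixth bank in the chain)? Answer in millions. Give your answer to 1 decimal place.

2042.5 million

Each bank lends a fraction (1 − rr) = 0.7740 of the deposit it receives, so Bank 6 receives 9500·0.7740^5 and lends 9500·0.7740^6 ≈ 2042.5344 million.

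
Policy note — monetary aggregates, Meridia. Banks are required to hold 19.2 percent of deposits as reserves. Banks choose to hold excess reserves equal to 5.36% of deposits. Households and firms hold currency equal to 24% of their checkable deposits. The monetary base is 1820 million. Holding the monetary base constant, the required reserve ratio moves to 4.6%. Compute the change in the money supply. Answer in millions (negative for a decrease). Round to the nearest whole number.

Initially m₁ = (1 + 0.24) / (0.192 + 0.0536 + 0.24) ≈ 2.55354, so M₁ = 2.55354 × 1820 = 4647.4428 million.
After the change m₂ = (1 + 0.24) / (0.046 + 0.0536 + 0.24) ≈ 3.65135, so M₂ = 3.65135 × 1820 = 6645.457 million.
ΔM = M₂ − M₁ = 6645.457 − 4647.4428 = 1998.0142 million.

1998 million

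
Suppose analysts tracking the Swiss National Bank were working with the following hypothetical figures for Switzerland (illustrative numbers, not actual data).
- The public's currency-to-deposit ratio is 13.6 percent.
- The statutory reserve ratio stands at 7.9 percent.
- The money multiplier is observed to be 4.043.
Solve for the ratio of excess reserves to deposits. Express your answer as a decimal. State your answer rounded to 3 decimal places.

Using m = 4.043. Since m = (1 + c)/(c + rr + e), the denominator satisfies c + rr + e = (1 + c)/m = (1 + 0.136) / 4.043 ≈ 0.280979.
With c = 0.136 and rr = 0.079, the ratio of excess reserves to deposits is 0.280979 − 0.136 − 0.079 = 0.065979.

0.066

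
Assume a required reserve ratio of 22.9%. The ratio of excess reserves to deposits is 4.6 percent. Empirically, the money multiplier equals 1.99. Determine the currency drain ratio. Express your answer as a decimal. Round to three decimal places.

0.457

Using m = 1.99. From m = (1 + c)/(c + rr + e), rearranging gives 1 + c = m·(c + rr + e), so c·(1 − m) = m·(rr + e) − 1.
Hence c = [m·(rr + e) − 1]/(1 − m) = [1.99 × (0.229 + 0.046) − 1] / (1 − 1.99) ≈ 0.457323.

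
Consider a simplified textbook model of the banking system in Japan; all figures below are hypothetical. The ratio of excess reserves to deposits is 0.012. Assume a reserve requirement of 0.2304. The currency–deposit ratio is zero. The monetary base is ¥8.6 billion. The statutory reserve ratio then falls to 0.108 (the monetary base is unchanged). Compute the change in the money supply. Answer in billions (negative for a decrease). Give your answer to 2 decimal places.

¥36.19 billion

Initially m₁ = 1 / (0.2304 + 0.012) ≈ 4.1254, so M₁ = 4.1254 × 8.6 ≈ 35.4784 billion.
After the change m₂ = 1 / (0.108 + 0.012) ≈ 8.3333, so M₂ = 8.3333 × 8.6 ≈ 71.6664 billion.
ΔM = M₂ − M₁ = 71.6664 − 35.4784 = 36.188 billion.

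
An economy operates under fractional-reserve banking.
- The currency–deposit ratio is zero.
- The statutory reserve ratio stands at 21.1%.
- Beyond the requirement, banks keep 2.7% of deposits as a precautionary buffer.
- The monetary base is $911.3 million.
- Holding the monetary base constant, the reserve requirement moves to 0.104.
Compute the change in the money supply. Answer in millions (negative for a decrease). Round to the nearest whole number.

$3127 million

Initially m₁ = 1 / (0.211 + 0.027) ≈ 4.2017, so M₁ = 4.2017 × 911.3 ≈ 3829.0092 million.
After the change m₂ = 1 / (0.104 + 0.027) ≈ 7.6336, so M₂ = 7.6336 × 911.3 ≈ 6956.4997 million.
ΔM = M₂ − M₁ = 6956.4997 − 3829.0092 = 3127.4905 million.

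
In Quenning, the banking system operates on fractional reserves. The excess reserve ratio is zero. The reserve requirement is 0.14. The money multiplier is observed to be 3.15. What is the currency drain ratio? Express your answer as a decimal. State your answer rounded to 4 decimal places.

0.2600

Using m = 3.15. From m = (1 + c)/(c + rr + e), rearranging gives 1 + c = m·(c + rr + e), so c·(1 − m) = m·(rr + e) − 1.
Hence c = [m·(rr + e) − 1]/(1 − m) = [3.15 × (0.14 + 0) − 1] / (1 − 3.15) = 0.260000.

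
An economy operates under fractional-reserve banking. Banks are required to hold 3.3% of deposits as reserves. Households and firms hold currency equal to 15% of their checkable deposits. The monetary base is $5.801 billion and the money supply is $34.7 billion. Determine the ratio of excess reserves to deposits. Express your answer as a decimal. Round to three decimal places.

0.009

Using m = M/MB = 34.7/5.801 ≈ 5.981727. Since m = (1 + c)/(c + rr + e), the denominator satisfies c + rr + e = (1 + c)/m = (1 + 0.15) / 5.981727 ≈ 0.192252.
With c = 0.15 and rr = 0.033, the ratio of excess reserves to deposits is 0.192252 − 0.15 − 0.033 = 0.009252.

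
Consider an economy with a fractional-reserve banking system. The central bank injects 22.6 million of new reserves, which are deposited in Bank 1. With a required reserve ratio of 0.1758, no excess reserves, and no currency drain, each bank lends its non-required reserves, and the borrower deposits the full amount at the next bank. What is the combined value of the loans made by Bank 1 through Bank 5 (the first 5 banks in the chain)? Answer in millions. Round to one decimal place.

Bank i lends (1 − rr)^i of the original deposit: Bank 1 lends 22.6·0.8242 ≈ 18.6269, Bank 2 lends 22.6·0.8242² ≈ 15.3523, and so on.
Summing a geometric series: total = 22.6·[0.8242·(1 − 0.8242^5) / (1 − 0.8242)] ≈ 65.6570 million.

65.7 million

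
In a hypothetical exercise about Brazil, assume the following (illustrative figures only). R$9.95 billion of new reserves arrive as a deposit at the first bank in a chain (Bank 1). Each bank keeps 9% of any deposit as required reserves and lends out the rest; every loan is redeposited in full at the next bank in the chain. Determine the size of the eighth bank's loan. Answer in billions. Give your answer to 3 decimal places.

R$4.679 billion

Each bank lends a fraction (1 − rr) = 0.9100 of the deposit it receives, so Bank 8 receives 9.95·0.9100^7 and lends 9.95·0.9100^8 ≈ 4.6790 billion.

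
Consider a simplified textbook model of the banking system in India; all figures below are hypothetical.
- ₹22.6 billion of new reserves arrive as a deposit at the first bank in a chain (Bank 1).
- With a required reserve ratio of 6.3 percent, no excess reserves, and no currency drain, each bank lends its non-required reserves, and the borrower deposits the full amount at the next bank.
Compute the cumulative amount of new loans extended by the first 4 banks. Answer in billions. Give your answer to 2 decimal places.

₹77.03 billion

Bank i lends (1 − rr)^i of the original deposit: Bank 1 lends 22.6·0.9370 = 21.1762, Bank 2 lends 22.6·0.9370² ≈ 19.8421, and so on.
Summing a geometric series: total = 22.6·[0.9370·(1 − 0.9370^4) / (1 − 0.9370)] ≈ 77.0311 billion.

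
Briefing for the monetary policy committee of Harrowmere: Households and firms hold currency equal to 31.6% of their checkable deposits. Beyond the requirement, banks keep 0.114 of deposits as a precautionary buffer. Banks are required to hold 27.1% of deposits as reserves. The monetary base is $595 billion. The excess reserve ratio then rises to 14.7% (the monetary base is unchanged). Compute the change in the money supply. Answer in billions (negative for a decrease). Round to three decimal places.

Initially m₁ = (1 + 0.316) / (0.271 + 0.114 + 0.316) ≈ 1.8773181, so M₁ = 1.8773181 × 595 ≈ 1117.0043 billion.
After the change m₂ = (1 + 0.316) / (0.271 + 0.147 + 0.316) ≈ 1.7929155, so M₂ = 1.7929155 × 595 ≈ 1066.7847 billion.
ΔM = M₂ − M₁ = 1066.7847 − 1117.0043 = -50.2196 billion.

-50.220 billion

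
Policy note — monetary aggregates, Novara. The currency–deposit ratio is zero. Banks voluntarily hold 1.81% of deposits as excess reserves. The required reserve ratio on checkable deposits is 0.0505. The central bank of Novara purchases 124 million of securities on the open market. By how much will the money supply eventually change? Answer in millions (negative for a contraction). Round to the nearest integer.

1808 million

The money multiplier is m = 1 / (rr + e) = 1 / (0.0505 + 0.0181) ≈ 14.5773.
The purchase adds 124 million of base, so ΔM = m × ΔMB = 14.5773 × (+124) = 1807.5852 million.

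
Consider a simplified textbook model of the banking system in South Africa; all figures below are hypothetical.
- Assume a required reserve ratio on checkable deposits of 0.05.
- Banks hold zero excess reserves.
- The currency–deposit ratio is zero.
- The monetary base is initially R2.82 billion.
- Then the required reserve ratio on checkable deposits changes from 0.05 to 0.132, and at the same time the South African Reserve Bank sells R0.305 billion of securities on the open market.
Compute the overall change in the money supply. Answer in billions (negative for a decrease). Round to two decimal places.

-37.35 billion

Before: m₁ = 1 / (0.05) = 20, MB₁ = 2.82, so M₁ = 20 × 2.82 = 56.4 billion.
After: m₂ = 1 / (0.132) ≈ 7.5758, MB₂ = 2.82 − 0.305 = 2.515, so M₂ = 7.5758 × 2.515 ≈ 19.0531 billion.
ΔM = M₂ − M₁ = 19.0531 − 56.4 = -37.3469 billion.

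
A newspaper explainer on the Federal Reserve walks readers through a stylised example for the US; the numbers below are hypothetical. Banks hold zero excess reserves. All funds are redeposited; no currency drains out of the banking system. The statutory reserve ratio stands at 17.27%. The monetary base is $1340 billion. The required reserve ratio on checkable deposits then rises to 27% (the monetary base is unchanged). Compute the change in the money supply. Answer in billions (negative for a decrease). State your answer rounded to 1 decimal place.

Initially m₁ = 1 / (0.1727) ≈ 5.790388, so M₁ = 5.790388 × 1340 ≈ 7759.1199 billion.
After the change m₂ = 1 / (0.27) ≈ 3.703704, so M₂ = 3.703704 × 1340 ≈ 4962.9634 billion.
ΔM = M₂ − M₁ = 4962.9634 − 7759.1199 = -2796.1565 billion.

-2796.2 billion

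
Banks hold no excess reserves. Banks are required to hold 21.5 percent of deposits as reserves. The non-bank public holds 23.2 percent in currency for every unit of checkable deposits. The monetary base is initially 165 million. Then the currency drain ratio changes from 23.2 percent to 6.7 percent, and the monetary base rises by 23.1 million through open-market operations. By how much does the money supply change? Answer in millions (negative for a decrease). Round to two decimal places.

Before: m₁ = (1 + 0.232) / (0.215 + 0.232) ≈ 2.756152, MB₁ = 165, so M₁ = 2.756152 × 165 ≈ 454.7651 million.
After: m₂ = (1 + 0.067) / (0.215 + 0.067) ≈ 3.783688, MB₂ = 165 + 23.1 = 188.1, so M₂ = 3.783688 × 188.1 ≈ 711.7117 million.
ΔM = M₂ − M₁ = 711.7117 − 454.7651 = 256.9466 million.

256.95 million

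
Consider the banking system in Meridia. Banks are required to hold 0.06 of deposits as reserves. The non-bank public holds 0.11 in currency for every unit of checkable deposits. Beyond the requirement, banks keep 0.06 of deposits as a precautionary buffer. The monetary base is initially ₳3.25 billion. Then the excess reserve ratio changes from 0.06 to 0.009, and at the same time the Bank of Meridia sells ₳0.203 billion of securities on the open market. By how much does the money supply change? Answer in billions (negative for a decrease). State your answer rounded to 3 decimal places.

Before: m₁ = (1 + 0.11) / (0.06 + 0.06 + 0.11) ≈ 4.82609, MB₁ = 3.25, so M₁ = 4.82609 × 3.25 ≈ 15.6848 billion.
After: m₂ = (1 + 0.11) / (0.06 + 0.009 + 0.11) ≈ 6.20112, MB₂ = 3.25 − 0.203 = 3.047, so M₂ = 6.20112 × 3.047 ≈ 18.8948 billion.
ΔM = M₂ − M₁ = 18.8948 − 15.6848 = 3.21 billion.

₳3.210 billion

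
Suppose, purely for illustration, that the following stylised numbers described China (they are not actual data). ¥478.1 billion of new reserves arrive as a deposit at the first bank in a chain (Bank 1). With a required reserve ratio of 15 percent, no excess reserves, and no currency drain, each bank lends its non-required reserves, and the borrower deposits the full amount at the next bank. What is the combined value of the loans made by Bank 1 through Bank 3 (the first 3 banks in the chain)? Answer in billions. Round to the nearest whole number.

¥1045 billion

Bank i lends (1 − rr)^i of the original deposit: Bank 1 lends 478.1·0.8500 = 406.3850, Bank 2 lends 478.1·0.8500² ≈ 345.4272, and so on.
Summing a geometric series: total = 478.1·[0.8500·(1 − 0.8500^3) / (1 − 0.8500)] ≈ 1045.4254 billion.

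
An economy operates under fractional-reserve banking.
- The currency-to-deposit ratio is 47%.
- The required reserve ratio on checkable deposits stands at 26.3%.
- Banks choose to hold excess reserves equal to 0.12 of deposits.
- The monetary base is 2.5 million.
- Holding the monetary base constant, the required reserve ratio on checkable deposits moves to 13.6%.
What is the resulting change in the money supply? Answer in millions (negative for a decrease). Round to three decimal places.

0.754 million

Initially m₁ = (1 + 0.47) / (0.263 + 0.12 + 0.47) ≈ 1.72333, so M₁ = 1.72333 × 2.5 ≈ 4.3083 million.
After the change m₂ = (1 + 0.47) / (0.136 + 0.12 + 0.47) ≈ 2.02479, so M₂ = 2.02479 × 2.5 ≈ 5.062 million.
ΔM = M₂ − M₁ = 5.062 − 4.3083 = 0.7537 million.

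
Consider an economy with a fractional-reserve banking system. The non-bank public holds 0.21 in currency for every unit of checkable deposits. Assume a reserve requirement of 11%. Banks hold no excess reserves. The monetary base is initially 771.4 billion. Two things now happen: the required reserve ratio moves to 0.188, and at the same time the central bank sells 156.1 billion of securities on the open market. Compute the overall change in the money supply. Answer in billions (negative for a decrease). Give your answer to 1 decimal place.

Before: m₁ = (1 + 0.21) / (0.11 + 0.21) = 3.78125, MB₁ = 771.4, so M₁ = 3.78125 × 771.4 ≈ 2916.8562 billion.
After: m₂ = (1 + 0.21) / (0.188 + 0.21) ≈ 3.04020, MB₂ = 771.4 − 156.1 = 615.3, so M₂ = 3.04020 × 615.3 ≈ 1870.6351 billion.
ΔM = M₂ − M₁ = 1870.6351 − 2916.8562 = -1046.2211 billion.

-1046.2 billion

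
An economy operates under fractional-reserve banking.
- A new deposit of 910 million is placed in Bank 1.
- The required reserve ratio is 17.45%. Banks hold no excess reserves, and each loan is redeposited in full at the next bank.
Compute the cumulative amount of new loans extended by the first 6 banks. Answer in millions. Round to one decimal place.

Bank i lends (1 − rr)^i of the original deposit: Bank 1 lends 910·0.8255 = 751.2050, Bank 2 lends 910·0.8255² ≈ 620.1197, and so on.
Summing a geometric series: total = 910·[0.8255·(1 − 0.8255^6) / (1 − 0.8255)] ≈ 2942.6225 million.

2942.6 million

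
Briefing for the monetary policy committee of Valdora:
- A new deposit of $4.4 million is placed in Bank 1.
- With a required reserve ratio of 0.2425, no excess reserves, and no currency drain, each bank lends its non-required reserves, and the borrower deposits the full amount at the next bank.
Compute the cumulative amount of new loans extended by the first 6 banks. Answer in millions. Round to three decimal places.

$11.148 million

Bank i lends (1 − rr)^i of the original deposit: Bank 1 lends 4.4·0.7575 = 3.3330, Bank 2 lends 4.4·0.7575² ≈ 2.5247, and so on.
Summing a geometric series: total = 4.4·[0.7575·(1 − 0.7575^6) / (1 − 0.7575)] ≈ 11.1476 million.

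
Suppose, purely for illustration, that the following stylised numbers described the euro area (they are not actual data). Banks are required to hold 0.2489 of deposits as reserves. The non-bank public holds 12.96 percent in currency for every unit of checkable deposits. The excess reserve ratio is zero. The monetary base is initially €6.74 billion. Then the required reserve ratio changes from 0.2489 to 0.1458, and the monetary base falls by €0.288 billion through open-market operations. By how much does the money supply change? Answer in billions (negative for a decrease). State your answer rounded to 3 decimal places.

€6.349 billion

Before: m₁ = (1 + 0.1296) / (0.2489 + 0.1296) ≈ 2.98441, MB₁ = 6.74, so M₁ = 2.98441 × 6.74 ≈ 20.1149 billion.
After: m₂ = (1 + 0.1296) / (0.1458 + 0.1296) ≈ 4.10167, MB₂ = 6.74 − 0.288 = 6.452, so M₂ = 4.10167 × 6.452 ≈ 26.464 billion.
ΔM = M₂ − M₁ = 26.464 − 20.1149 = 6.3491 billion.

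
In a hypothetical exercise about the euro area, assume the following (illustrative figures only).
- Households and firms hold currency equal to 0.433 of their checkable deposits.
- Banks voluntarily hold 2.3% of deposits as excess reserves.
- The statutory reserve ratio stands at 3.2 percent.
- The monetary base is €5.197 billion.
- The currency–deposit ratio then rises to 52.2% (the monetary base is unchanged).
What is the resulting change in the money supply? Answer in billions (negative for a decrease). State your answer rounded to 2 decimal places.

Initially m₁ = (1 + 0.433) / (0.032 + 0.023 + 0.433) ≈ 2.9365, so M₁ = 2.9365 × 5.197 ≈ 15.261 billion.
After the change m₂ = (1 + 0.522) / (0.032 + 0.023 + 0.522) ≈ 2.6378, so M₂ = 2.6378 × 5.197 ≈ 13.7086 billion.
ΔM = M₂ − M₁ = 13.7086 − 15.261 = -1.5524 billion.

-1.55 billion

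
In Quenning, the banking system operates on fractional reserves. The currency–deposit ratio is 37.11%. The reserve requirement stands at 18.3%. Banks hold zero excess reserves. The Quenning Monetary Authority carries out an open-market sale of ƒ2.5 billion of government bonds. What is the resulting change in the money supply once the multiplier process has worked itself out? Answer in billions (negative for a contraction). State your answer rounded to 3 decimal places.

The money multiplier is m = (1 + c) / (rr + c) = (1 + 0.3711) / (0.183 + 0.3711) ≈ 2.47446.
The sale removes 2.5 billion of base, so ΔM = m × ΔMB = 2.47446 × (−2.5) ≈ -6.1862 billion.

-6.186 billion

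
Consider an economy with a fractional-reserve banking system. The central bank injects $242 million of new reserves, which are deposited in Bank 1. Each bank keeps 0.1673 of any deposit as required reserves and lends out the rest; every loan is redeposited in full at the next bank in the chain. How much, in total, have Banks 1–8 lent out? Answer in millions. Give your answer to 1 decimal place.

Bank i lends (1 − rr)^i of the original deposit: Bank 1 lends 242·0.8327 = 201.5134, Bank 2 lends 242·0.8327² ≈ 167.8002, and so on.
Summing a geometric series: total = 242·[0.8327·(1 − 0.8327^8) / (1 − 0.8327)] ≈ 926.0730 million.

$926.1 million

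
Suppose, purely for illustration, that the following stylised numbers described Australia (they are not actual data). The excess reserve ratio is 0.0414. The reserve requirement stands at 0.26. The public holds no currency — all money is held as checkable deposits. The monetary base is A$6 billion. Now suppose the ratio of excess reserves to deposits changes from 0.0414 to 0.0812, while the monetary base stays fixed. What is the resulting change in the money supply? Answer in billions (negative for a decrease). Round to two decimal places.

-2.32 billion

Initially m₁ = 1 / (0.26 + 0.0414) ≈ 3.3179, so M₁ = 3.3179 × 6 = 19.9074 billion.
After the change m₂ = 1 / (0.26 + 0.0812) ≈ 2.9308, so M₂ = 2.9308 × 6 = 17.5848 billion.
ΔM = M₂ − M₁ = 17.5848 − 19.9074 = -2.3226 billion.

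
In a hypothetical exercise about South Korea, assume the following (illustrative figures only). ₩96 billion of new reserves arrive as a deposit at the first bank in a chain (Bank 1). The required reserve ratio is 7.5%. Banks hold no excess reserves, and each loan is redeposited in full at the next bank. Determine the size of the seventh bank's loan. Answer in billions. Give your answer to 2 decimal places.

₩55.62 billion

Each bank lends a fraction (1 − rr) = 0.9250 of the deposit it receives, so Bank 7 receives 96·0.9250^6 and lends 96·0.9250^7 ≈ 55.6241 billion.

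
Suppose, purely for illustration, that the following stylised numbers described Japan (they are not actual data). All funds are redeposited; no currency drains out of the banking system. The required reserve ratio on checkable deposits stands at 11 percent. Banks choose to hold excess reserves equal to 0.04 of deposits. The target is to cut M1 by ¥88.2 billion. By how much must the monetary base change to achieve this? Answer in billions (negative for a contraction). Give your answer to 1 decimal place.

-13.2 billion

The money multiplier is m = 1 / (rr + e) = 1 / (0.11 + 0.04) ≈ 6.6667.
ΔMB = ΔM / m = (−88.2) / 6.6667 ≈ -13.2299 billion.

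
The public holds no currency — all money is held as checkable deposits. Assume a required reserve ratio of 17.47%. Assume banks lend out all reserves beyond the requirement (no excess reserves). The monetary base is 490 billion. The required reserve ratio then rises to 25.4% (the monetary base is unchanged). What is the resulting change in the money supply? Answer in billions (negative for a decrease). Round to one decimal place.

-875.7 billion

Initially m₁ = 1 / (0.1747) ≈ 5.72410, so M₁ = 5.72410 × 490 = 2804.809 billion.
After the change m₂ = 1 / (0.254) ≈ 3.93701, so M₂ = 3.93701 × 490 = 1929.1349 billion.
ΔM = M₂ − M₁ = 1929.1349 − 2804.809 = -875.6741 billion.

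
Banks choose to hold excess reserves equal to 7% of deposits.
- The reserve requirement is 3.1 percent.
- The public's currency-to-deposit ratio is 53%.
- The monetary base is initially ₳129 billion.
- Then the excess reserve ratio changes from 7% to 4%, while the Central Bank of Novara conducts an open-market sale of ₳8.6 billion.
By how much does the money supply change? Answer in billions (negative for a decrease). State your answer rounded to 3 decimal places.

-6.280 billion

Before: m₁ = (1 + 0.53) / (0.031 + 0.07 + 0.53) ≈ 2.4247227, MB₁ = 129, so M₁ = 2.4247227 × 129 ≈ 312.7892 billion.
After: m₂ = (1 + 0.53) / (0.031 + 0.04 + 0.53) ≈ 2.5457571, MB₂ = 129 − 8.6 = 120.4, so M₂ = 2.5457571 × 120.4 ≈ 306.5092 billion.
ΔM = M₂ − M₁ = 306.5092 − 312.7892 = -6.28 billion.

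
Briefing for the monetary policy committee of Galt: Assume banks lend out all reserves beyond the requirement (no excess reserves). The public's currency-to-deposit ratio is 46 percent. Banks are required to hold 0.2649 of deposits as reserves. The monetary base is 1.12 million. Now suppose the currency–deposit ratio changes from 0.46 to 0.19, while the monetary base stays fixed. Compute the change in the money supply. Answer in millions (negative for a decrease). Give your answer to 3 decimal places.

0.674 million

Initially m₁ = (1 + 0.46) / (0.2649 + 0.46) ≈ 2.01407, so M₁ = 2.01407 × 1.12 ≈ 2.2558 million.
After the change m₂ = (1 + 0.19) / (0.2649 + 0.19) ≈ 2.61596, so M₂ = 2.61596 × 1.12 ≈ 2.9299 million.
ΔM = M₂ − M₁ = 2.9299 − 2.2558 = 0.6741 million.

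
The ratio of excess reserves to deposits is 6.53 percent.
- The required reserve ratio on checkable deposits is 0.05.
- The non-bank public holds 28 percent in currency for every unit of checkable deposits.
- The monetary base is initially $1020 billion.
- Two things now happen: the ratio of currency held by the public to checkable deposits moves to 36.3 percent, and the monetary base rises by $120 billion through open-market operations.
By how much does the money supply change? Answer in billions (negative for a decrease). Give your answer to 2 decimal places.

-54.18 billion

Before: m₁ = (1 + 0.28) / (0.05 + 0.0653 + 0.28) ≈ 3.2380471, MB₁ = 1020, so M₁ = 3.2380471 × 1020 ≈ 3302.808 billion.
After: m₂ = (1 + 0.363) / (0.05 + 0.0653 + 0.363) ≈ 2.8496759, MB₂ = 1020 + 120 = 1140, so M₂ = 2.8496759 × 1140 ≈ 3248.6305 billion.
ΔM = M₂ − M₁ = 3248.6305 − 3302.808 = -54.1775 billion.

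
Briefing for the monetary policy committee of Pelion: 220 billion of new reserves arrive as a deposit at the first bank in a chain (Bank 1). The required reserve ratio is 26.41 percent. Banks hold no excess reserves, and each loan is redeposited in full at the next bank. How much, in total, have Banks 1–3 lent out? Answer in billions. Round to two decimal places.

Bank i lends (1 − rr)^i of the original deposit: Bank 1 lends 220·0.7359 = 161.8980, Bank 2 lends 220·0.7359² ≈ 119.1407, and so on.
Summing a geometric series: total = 220·[0.7359·(1 − 0.7359^3) / (1 − 0.7359)] ≈ 368.7144 billion.

368.71 billion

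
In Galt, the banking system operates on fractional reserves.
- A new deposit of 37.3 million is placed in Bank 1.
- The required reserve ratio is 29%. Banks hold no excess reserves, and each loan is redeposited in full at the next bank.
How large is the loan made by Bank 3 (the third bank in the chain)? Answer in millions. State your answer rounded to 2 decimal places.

Each bank lends a fraction (1 − rr) = 0.7100 of the deposit it receives, so Bank 3 receives 37.3·0.7100^2 and lends 37.3·0.7100^3 ≈ 13.3501 million.

13.35 million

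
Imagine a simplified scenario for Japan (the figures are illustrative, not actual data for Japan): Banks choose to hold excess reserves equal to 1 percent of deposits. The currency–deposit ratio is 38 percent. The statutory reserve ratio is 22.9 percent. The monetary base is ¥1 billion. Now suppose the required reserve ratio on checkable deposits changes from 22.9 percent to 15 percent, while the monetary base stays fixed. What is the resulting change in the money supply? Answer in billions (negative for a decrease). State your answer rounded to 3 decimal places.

Initially m₁ = (1 + 0.38) / (0.229 + 0.01 + 0.38) ≈ 2.2294, so M₁ = 2.2294 × 1 = 2.2294 billion.
After the change m₂ = (1 + 0.38) / (0.15 + 0.01 + 0.38) ≈ 2.5556, so M₂ = 2.5556 × 1 = 2.5556 billion.
ΔM = M₂ − M₁ = 2.5556 − 2.2294 = 0.3262 billion.

¥0.326 billion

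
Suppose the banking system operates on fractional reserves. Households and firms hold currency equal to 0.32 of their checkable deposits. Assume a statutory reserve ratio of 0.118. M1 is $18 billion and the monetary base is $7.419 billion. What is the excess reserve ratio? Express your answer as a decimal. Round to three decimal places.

0.106

Using m = M/MB = 18/7.419 ≈ 2.426203. Since m = (1 + c)/(c + rr + e), the denominator satisfies c + rr + e = (1 + c)/m = (1 + 0.32) / 2.426203 ≈ 0.544060.
With c = 0.32 and rr = 0.118, the excess reserve ratio is 0.544060 − 0.32 − 0.118 = 0.10606.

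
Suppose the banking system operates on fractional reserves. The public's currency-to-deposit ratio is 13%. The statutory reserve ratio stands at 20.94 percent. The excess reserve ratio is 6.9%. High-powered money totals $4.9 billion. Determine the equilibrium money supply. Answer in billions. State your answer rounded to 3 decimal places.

The money multiplier is m = (1 + c) / (rr + e + c) = (1 + 0.13) / (0.2094 + 0.069 + 0.13) ≈ 2.76690.
So M = m × MB = 2.76690 × 4.9 ≈ 13.5578 billion.

$13.558 billion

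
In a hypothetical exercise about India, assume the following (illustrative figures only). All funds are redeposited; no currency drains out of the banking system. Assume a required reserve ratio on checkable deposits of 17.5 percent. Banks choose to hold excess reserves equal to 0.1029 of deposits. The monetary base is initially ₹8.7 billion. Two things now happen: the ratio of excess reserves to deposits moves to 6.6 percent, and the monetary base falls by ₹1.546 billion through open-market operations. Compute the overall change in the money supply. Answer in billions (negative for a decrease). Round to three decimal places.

Before: m₁ = 1 / (0.175 + 0.1029) ≈ 3.59842, MB₁ = 8.7, so M₁ = 3.59842 × 8.7 ≈ 31.3063 billion.
After: m₂ = 1 / (0.175 + 0.066) ≈ 4.14938, MB₂ = 8.7 − 1.546 = 7.154, so M₂ = 4.14938 × 7.154 ≈ 29.6847 billion.
ΔM = M₂ − M₁ = 29.6847 − 31.3063 = -1.6216 billion.

-1.622 billion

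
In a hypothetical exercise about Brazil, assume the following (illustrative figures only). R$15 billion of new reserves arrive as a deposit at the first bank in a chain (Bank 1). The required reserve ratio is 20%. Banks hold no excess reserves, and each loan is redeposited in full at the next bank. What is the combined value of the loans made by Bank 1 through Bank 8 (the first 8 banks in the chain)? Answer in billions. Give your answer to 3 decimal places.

Bank i lends (1 − rr)^i of the original deposit: Bank 1 lends 15·0.8000 = 12.0000, Bank 2 lends 15·0.8000² = 9.6000, and so on.
Summing a geometric series: total = 15·[0.8000·(1 − 0.8000^8) / (1 − 0.8000)] ≈ 49.9337 billion.

R$49.934 billion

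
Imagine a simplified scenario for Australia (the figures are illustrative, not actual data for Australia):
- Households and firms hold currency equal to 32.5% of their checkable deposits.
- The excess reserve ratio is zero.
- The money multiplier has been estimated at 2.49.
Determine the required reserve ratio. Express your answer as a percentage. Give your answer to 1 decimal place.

Using m = 2.49. Since m = (1 + c)/(c + rr + e), the denominator satisfies c + rr + e = (1 + c)/m = (1 + 0.325) / 2.49 ≈ 0.532129.
With c = 0.325 and e = 0, the required reserve ratio is 0.532129 − 0.325 − 0 = 0.207129.

20.7%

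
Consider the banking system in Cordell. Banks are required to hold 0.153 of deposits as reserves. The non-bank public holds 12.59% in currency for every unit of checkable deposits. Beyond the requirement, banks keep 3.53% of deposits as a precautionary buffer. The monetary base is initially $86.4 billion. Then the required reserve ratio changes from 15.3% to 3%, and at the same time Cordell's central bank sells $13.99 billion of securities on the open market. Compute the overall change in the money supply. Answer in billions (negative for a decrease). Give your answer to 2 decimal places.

$116.79 billion

Before: m₁ = (1 + 0.1259) / (0.153 + 0.0353 + 0.1259) ≈ 3.58339, MB₁ = 86.4, so M₁ = 3.58339 × 86.4 ≈ 309.6049 billion.
After: m₂ = (1 + 0.1259) / (0.03 + 0.0353 + 0.1259) ≈ 5.88860, MB₂ = 86.4 − 13.99 = 72.41, so M₂ = 5.88860 × 72.41 ≈ 426.3935 billion.
ΔM = M₂ − M₁ = 426.3935 − 309.6049 = 116.7886 billion.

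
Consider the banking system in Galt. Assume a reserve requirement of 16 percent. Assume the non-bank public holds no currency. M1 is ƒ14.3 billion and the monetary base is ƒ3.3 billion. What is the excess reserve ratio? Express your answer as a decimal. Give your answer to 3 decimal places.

0.071

Using m = M/MB = 14.3/3.3 ≈ 4.333333. Since m = (1 + c)/(c + rr + e), the denominator satisfies c + rr + e = (1 + c)/m = (1 + 0) / 4.333333 ≈ 0.230769.
With c = 0 and rr = 0.16, the excess reserve ratio is 0.230769 − 0 − 0.16 = 0.070769.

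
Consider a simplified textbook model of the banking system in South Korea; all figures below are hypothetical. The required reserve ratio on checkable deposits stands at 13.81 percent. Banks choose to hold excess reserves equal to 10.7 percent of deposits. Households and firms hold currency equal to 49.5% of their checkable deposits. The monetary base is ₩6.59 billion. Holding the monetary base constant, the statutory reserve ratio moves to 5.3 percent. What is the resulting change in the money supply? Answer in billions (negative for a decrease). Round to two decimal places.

Initially m₁ = (1 + 0.495) / (0.1381 + 0.107 + 0.495) ≈ 2.02, so M₁ = 2.02 × 6.59 = 13.3118 billion.
After the change m₂ = (1 + 0.495) / (0.053 + 0.107 + 0.495) ≈ 2.2824, so M₂ = 2.2824 × 6.59 ≈ 15.041 billion.
ΔM = M₂ − M₁ = 15.041 − 13.3118 = 1.7292 billion.

₩1.73 billion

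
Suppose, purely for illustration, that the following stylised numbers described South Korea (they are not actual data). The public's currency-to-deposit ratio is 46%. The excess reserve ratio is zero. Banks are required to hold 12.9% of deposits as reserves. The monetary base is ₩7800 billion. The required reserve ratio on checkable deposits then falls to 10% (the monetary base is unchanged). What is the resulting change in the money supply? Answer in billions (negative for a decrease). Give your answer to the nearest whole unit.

Initially m₁ = (1 + 0.46) / (0.129 + 0.46) ≈ 2.47878, so M₁ = 2.47878 × 7800 = 19334.484 billion.
After the change m₂ = (1 + 0.46) / (0.1 + 0.46) ≈ 2.60714, so M₂ = 2.60714 × 7800 = 20335.692 billion.
ΔM = M₂ − M₁ = 20335.692 − 19334.484 = 1001.208 billion.

₩1001 billion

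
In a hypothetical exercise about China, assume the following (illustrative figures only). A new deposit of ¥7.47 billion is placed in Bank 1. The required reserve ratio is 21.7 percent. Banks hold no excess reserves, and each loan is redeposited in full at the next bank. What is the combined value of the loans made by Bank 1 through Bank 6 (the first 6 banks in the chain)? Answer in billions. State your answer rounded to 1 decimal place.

Bank i lends (1 − rr)^i of the original deposit: Bank 1 lends 7.47·0.7830 ≈ 5.8490, Bank 2 lends 7.47·0.7830² ≈ 4.5798, and so on.
Summing a geometric series: total = 7.47·[0.7830·(1 − 0.7830^6) / (1 − 0.7830)] ≈ 20.7425 billion.

¥20.7 billion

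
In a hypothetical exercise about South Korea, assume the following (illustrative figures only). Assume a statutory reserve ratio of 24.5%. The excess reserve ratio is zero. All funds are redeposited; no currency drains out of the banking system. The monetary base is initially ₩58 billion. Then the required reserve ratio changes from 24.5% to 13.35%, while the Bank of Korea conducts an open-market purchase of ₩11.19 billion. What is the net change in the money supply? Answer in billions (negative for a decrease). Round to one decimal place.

₩281.5 billion

Before: m₁ = 1 / (0.245) ≈ 4.0816, MB₁ = 58, so M₁ = 4.0816 × 58 = 236.7328 billion.
After: m₂ = 1 / (0.1335) ≈ 7.4906, MB₂ = 58 + 11.19 = 69.19, so M₂ = 7.4906 × 69.19 ≈ 518.2746 billion.
ΔM = M₂ − M₁ = 518.2746 − 236.7328 = 281.5418 billion.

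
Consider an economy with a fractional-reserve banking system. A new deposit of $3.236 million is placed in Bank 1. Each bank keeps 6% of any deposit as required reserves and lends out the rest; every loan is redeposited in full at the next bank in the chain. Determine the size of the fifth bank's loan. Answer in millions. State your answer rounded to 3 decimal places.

$2.375 million

Each bank lends a fraction (1 − rr) = 0.9400 of the deposit it receives, so Bank 5 receives 3.236·0.9400^4 and lends 3.236·0.9400^5 ≈ 2.3749 million.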